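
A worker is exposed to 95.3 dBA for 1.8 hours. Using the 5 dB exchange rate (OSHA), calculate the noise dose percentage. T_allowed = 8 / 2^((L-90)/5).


Given values:
  L = 95.3 dBA, T = 1.8 hours
Formula: T_allowed = 8 / 2^((L - 90) / 5)
Compute exponent: (95.3 - 90) / 5 = 1.06
Compute 2^(1.06) = 2.084932
T_allowed = 8 / 2.084932 = 3.837056 hours
Dose = (T / T_allowed) * 100
Dose = (1.8 / 3.837056) * 100 = 46.91

46.91 %


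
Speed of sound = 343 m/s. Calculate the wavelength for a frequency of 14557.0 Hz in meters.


Given values:
  c = 343 m/s, f = 14557.0 Hz
Formula: lambda = c / f
lambda = 343 / 14557.0
lambda = 0.0236

0.0236 m


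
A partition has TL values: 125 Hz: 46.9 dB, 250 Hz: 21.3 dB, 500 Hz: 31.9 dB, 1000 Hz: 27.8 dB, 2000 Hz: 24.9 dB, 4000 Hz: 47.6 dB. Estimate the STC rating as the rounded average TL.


Given TL values at each frequency:
  125 Hz: 46.9 dB
  250 Hz: 21.3 dB
  500 Hz: 31.9 dB
  1000 Hz: 27.8 dB
  2000 Hz: 24.9 dB
  4000 Hz: 47.6 dB
Formula: STC ~ round(average of TL values)
Sum = 46.9 + 21.3 + 31.9 + 27.8 + 24.9 + 47.6 = 200.4
Average = 200.4 / 6 = 33.4
Rounded: 33

33


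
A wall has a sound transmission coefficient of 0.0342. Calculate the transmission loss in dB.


Given values:
  tau = 0.0342
Formula: TL = 10 * log10(1 / tau)
Compute 1 / tau = 1 / 0.0342 = 29.2398
Compute log10(29.2398) = 1.465974
TL = 10 * 1.465974 = 14.66

14.66 dB


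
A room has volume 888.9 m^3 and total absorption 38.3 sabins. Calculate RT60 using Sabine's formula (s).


Given values:
  V = 888.9 m^3
  A = 38.3 sabins
Formula: RT60 = 0.161 * V / A
Numerator: 0.161 * 888.9 = 143.1129
RT60 = 143.1129 / 38.3 = 3.737

3.737 s


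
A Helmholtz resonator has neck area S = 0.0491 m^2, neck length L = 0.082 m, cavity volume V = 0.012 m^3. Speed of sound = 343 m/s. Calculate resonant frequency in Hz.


Given values:
  S = 0.0491 m^2, L = 0.082 m, V = 0.012 m^3, c = 343 m/s
Formula: f = (c / (2*pi)) * sqrt(S / (V * L))
Compute V * L = 0.012 * 0.082 = 0.000984
Compute S / (V * L) = 0.0491 / 0.000984 = 49.8984
Compute sqrt(49.8984) = 7.06388
Compute c / (2*pi) = 343 / 6.283185 = 54.590148
f = 54.590148 * 7.06388 = 385.62

385.62 Hz


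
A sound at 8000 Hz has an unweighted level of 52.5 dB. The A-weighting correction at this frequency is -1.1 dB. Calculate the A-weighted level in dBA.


Given values:
  SPL = 52.5 dB
  A-weighting at 8000 Hz = -1.1 dB
Formula: L_A = SPL + A_weight
L_A = 52.5 + (-1.1)
L_A = 51.4

51.4 dBA


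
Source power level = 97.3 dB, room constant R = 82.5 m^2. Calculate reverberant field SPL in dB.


Given values:
  Lw = 97.3 dB, R = 82.5 m^2
Formula: SPL = Lw + 10 * log10(4 / R)
Compute 4 / R = 4 / 82.5 = 0.048485
Compute 10 * log10(0.048485) = -13.1439
SPL = 97.3 + (-13.1439) = 84.16

84.16 dB


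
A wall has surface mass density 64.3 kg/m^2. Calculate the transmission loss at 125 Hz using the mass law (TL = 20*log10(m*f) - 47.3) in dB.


Given values:
  m = 64.3 kg/m^2, f = 125 Hz
Formula: TL = 20 * log10(m * f) - 47.3
Compute m * f = 64.3 * 125 = 8037.5
Compute log10(8037.5) = 3.905121
Compute 20 * 3.905121 = 78.1024
TL = 78.1024 - 47.3 = 30.8

30.8 dB


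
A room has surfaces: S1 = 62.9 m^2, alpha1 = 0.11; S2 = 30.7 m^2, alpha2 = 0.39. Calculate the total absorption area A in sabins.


Given surfaces:
  Surface 1: 62.9 * 0.11 = 6.919
  Surface 2: 30.7 * 0.39 = 11.973
Formula: A = sum(Si * alpha_i)
A = 6.919 + 11.973
A = 18.89

18.89 sabins


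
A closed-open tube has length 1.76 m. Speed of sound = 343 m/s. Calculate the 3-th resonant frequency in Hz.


Given values:
  Tube type: closed-open, L = 1.76 m, c = 343 m/s, n = 3
Formula: f_n = (2n - 1) * c / (4 * L)
Compute 2n - 1 = 2*3 - 1 = 5
Compute 4 * L = 4 * 1.76 = 7.04
f = 5 * 343 / 7.04
f = 243.61

243.61 Hz


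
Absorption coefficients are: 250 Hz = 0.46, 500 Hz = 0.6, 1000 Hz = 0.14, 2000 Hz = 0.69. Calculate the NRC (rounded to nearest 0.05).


Given values:
  a_250 = 0.46, a_500 = 0.6
  a_1000 = 0.14, a_2000 = 0.69
Formula: NRC = (a250 + a500 + a1000 + a2000) / 4
Sum = 0.46 + 0.6 + 0.14 + 0.69 = 1.89
NRC = 1.89 / 4 = 0.4725
Rounded to nearest 0.05: 0.45

0.45


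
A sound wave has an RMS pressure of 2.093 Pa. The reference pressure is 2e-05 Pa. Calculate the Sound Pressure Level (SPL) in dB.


Given values:
  p = 2.093 Pa
  p_ref = 2e-05 Pa
Formula: SPL = 20 * log10(p / p_ref)
Compute ratio: p / p_ref = 2.093 / 2e-05 = 104650
Compute log10: log10(104650) = 5.019739
Multiply: SPL = 20 * 5.019739 = 100.39

100.39 dB


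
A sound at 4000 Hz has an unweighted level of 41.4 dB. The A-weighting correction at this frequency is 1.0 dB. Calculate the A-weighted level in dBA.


Given values:
  SPL = 41.4 dB
  A-weighting at 4000 Hz = 1.0 dB
Formula: L_A = SPL + A_weight
L_A = 41.4 + (1.0)
L_A = 42.4

42.4 dBA


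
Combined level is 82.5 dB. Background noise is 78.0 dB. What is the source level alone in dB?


Given values:
  L_total = 82.5 dB, L_bg = 78.0 dB
Formula: L_source = 10 * log10(10^(L_total/10) - 10^(L_bg/10))
Convert to linear:
  10^(82.5/10) = 177827941.0039
  10^(78.0/10) = 63095734.448
Difference: 177827941.0039 - 63095734.448 = 114732206.5559
L_source = 10 * log10(114732206.5559) = 80.6

80.6 dB


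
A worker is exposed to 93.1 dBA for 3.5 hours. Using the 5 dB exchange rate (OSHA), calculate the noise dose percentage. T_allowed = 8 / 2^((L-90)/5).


Given values:
  L = 93.1 dBA, T = 3.5 hours
Formula: T_allowed = 8 / 2^((L - 90) / 5)
Compute exponent: (93.1 - 90) / 5 = 0.62
Compute 2^(0.62) = 1.536875
T_allowed = 8 / 1.536875 = 5.205368 hours
Dose = (T / T_allowed) * 100
Dose = (3.5 / 5.205368) * 100 = 67.24

67.24 %


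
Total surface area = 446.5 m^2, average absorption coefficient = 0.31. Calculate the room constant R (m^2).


Given values:
  S = 446.5 m^2, alpha = 0.31
Formula: R = S * alpha / (1 - alpha)
Numerator: 446.5 * 0.31 = 138.415
Denominator: 1 - 0.31 = 0.69
R = 138.415 / 0.69 = 200.6

200.6 m^2


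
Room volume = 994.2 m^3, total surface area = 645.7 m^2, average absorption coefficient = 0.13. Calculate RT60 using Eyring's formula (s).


Given values:
  V = 994.2 m^3, S = 645.7 m^2, alpha = 0.13
Formula: RT60 = 0.161 * V / (-S * ln(1 - alpha))
Compute ln(1 - 0.13) = ln(0.87) = -0.139262
Denominator: -645.7 * -0.139262 = 89.9215
Numerator: 0.161 * 994.2 = 160.0662
RT60 = 160.0662 / 89.9215 = 1.78

1.78 s


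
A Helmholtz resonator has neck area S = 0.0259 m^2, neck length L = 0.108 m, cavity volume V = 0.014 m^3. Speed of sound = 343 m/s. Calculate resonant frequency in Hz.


Given values:
  S = 0.0259 m^2, L = 0.108 m, V = 0.014 m^3, c = 343 m/s
Formula: f = (c / (2*pi)) * sqrt(S / (V * L))
Compute V * L = 0.014 * 0.108 = 0.001512
Compute S / (V * L) = 0.0259 / 0.001512 = 17.1296
Compute sqrt(17.1296) = 4.138792
Compute c / (2*pi) = 343 / 6.283185 = 54.590148
f = 54.590148 * 4.138792 = 225.94

225.94 Hz


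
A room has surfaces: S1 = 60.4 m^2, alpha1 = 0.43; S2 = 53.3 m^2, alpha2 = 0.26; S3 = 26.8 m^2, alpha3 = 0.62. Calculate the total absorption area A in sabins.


Given surfaces:
  Surface 1: 60.4 * 0.43 = 25.972
  Surface 2: 53.3 * 0.26 = 13.858
  Surface 3: 26.8 * 0.62 = 16.616
Formula: A = sum(Si * alpha_i)
A = 25.972 + 13.858 + 16.616
A = 56.45

56.45 sabins


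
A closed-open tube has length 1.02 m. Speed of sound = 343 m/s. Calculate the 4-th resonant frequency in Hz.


Given values:
  Tube type: closed-open, L = 1.02 m, c = 343 m/s, n = 4
Formula: f_n = (2n - 1) * c / (4 * L)
Compute 2n - 1 = 2*4 - 1 = 7
Compute 4 * L = 4 * 1.02 = 4.08
f = 7 * 343 / 4.08
f = 588.48

588.48 Hz


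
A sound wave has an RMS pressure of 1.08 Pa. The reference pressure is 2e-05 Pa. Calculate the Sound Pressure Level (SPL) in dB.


Given values:
  p = 1.08 Pa
  p_ref = 2e-05 Pa
Formula: SPL = 20 * log10(p / p_ref)
Compute ratio: p / p_ref = 1.08 / 2e-05 = 54000
Compute log10: log10(54000) = 4.732394
Multiply: SPL = 20 * 4.732394 = 94.65

94.65 dB


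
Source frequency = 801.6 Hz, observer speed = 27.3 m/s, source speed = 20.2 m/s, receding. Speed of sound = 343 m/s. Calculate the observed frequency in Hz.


Given values:
  f_s = 801.6 Hz, v_o = 27.3 m/s, v_s = 20.2 m/s
  Direction: receding
Formula: f_o = f_s * (c - v_o) / (c + v_s)
Numerator: c - v_o = 343 - 27.3 = 315.7
Denominator: c + v_s = 343 + 20.2 = 363.2
f_o = 801.6 * 315.7 / 363.2 = 696.77

696.77 Hz


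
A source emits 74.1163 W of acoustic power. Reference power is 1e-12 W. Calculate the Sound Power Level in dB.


Given values:
  W = 74.1163 W
  W_ref = 1e-12 W
Formula: SWL = 10 * log10(W / W_ref)
Compute ratio: W / W_ref = 74116300000000
Compute log10: log10(74116300000000) = 13.869914
Multiply: SWL = 10 * 13.869914 = 138.7

138.7 dB


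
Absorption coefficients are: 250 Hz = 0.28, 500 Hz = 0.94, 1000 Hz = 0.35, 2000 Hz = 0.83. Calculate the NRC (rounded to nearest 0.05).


Given values:
  a_250 = 0.28, a_500 = 0.94
  a_1000 = 0.35, a_2000 = 0.83
Formula: NRC = (a250 + a500 + a1000 + a2000) / 4
Sum = 0.28 + 0.94 + 0.35 + 0.83 = 2.4
NRC = 2.4 / 4 = 0.6
Rounded to nearest 0.05: 0.6

0.6


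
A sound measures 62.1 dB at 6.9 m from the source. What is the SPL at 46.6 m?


Given values:
  SPL1 = 62.1 dB, r1 = 6.9 m, r2 = 46.6 m
Formula: SPL2 = SPL1 - 20 * log10(r2 / r1)
Compute ratio: r2 / r1 = 46.6 / 6.9 = 6.7536
Compute log10: log10(6.7536) = 0.829535
Compute drop: 20 * 0.829535 = 16.5907
SPL2 = 62.1 - 16.5907 = 45.51

45.51 dB


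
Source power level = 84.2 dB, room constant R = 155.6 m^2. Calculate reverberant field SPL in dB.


Given values:
  Lw = 84.2 dB, R = 155.6 m^2
Formula: SPL = Lw + 10 * log10(4 / R)
Compute 4 / R = 4 / 155.6 = 0.025707
Compute 10 * log10(0.025707) = -15.8995
SPL = 84.2 + (-15.8995) = 68.3

68.3 dB


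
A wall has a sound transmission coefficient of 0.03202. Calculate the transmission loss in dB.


Given values:
  tau = 0.03202
Formula: TL = 10 * log10(1 / tau)
Compute 1 / tau = 1 / 0.03202 = 31.2305
Compute log10(31.2305) = 1.494579
TL = 10 * 1.494579 = 14.95

14.95 dB


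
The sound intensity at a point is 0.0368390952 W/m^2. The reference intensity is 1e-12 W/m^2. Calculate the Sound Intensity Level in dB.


Given values:
  I = 0.0368390952 W/m^2
  I_ref = 1e-12 W/m^2
Formula: SIL = 10 * log10(I / I_ref)
Compute ratio: I / I_ref = 36839095200
Compute log10: log10(36839095200) = 10.566309
Multiply: SIL = 10 * 10.566309 = 105.66

105.66 dB


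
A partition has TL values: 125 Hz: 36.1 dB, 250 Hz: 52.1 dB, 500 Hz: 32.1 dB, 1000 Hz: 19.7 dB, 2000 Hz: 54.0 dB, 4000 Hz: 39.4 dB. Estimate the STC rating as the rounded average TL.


Given TL values at each frequency:
  125 Hz: 36.1 dB
  250 Hz: 52.1 dB
  500 Hz: 32.1 dB
  1000 Hz: 19.7 dB
  2000 Hz: 54.0 dB
  4000 Hz: 39.4 dB
Formula: STC ~ round(average of TL values)
Sum = 36.1 + 52.1 + 32.1 + 19.7 + 54.0 + 39.4 = 233.4
Average = 233.4 / 6 = 38.9
Rounded: 39

39


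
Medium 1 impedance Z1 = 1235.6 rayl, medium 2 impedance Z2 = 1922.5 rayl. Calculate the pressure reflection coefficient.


Given values:
  Z1 = 1235.6 rayl, Z2 = 1922.5 rayl
Formula: R = (Z2 - Z1) / (Z2 + Z1)
Numerator: Z2 - Z1 = 1922.5 - 1235.6 = 686.9
Denominator: Z2 + Z1 = 1922.5 + 1235.6 = 3158.1
R = 686.9 / 3158.1 = 0.2175

0.2175


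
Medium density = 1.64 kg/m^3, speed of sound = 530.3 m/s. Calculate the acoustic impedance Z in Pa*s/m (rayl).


Given values:
  rho = 1.64 kg/m^3
  c = 530.3 m/s
Formula: Z = rho * c
Z = 1.64 * 530.3
Z = 869.69

869.69 rayl


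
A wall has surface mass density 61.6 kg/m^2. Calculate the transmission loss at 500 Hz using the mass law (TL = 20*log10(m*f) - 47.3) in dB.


Given values:
  m = 61.6 kg/m^2, f = 500 Hz
Formula: TL = 20 * log10(m * f) - 47.3
Compute m * f = 61.6 * 500 = 30800.0
Compute log10(30800.0) = 4.488551
Compute 20 * 4.488551 = 89.771
TL = 89.771 - 47.3 = 42.47

42.47 dB


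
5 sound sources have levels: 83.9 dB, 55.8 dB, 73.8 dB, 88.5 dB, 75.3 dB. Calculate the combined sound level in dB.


Formula: L_total = 10 * log10( sum(10^(Li/10)) )
  Source 1: 10^(83.9/10) = 245470891.5685
  Source 2: 10^(55.8/10) = 380189.3963
  Source 3: 10^(73.8/10) = 23988329.1902
  Source 4: 10^(88.5/10) = 707945784.3841
  Source 5: 10^(75.3/10) = 33884415.6139
Sum of linear values = 1011669610.153
L_total = 10 * log10(1011669610.153) = 90.05

90.05 dB


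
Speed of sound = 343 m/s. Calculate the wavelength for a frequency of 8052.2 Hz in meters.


Given values:
  c = 343 m/s, f = 8052.2 Hz
Formula: lambda = c / f
lambda = 343 / 8052.2
lambda = 0.0426

0.0426 m


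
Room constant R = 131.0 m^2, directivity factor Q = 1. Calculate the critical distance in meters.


Given values:
  R = 131.0 m^2, Q = 1
Formula: d_c = 0.141 * sqrt(Q * R)
Compute Q * R = 1 * 131.0 = 131.0
Compute sqrt(131.0) = 11.4455
d_c = 0.141 * 11.4455 = 1.614

1.614 m


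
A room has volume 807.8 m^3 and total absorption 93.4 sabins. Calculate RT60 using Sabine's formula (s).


Given values:
  V = 807.8 m^3
  A = 93.4 sabins
Formula: RT60 = 0.161 * V / A
Numerator: 0.161 * 807.8 = 130.0558
RT60 = 130.0558 / 93.4 = 1.392

1.392 s


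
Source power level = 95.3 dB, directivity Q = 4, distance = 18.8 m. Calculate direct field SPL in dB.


Given values:
  Lw = 95.3 dB, Q = 4, r = 18.8 m
Formula: SPL = Lw + 10 * log10(Q / (4 * pi * r^2))
Compute 4 * pi * r^2 = 4 * pi * 18.8^2 = 4441.458
Compute Q / denom = 4 / 4441.458 = 0.00090061
Compute 10 * log10(0.00090061) = -30.4546
SPL = 95.3 + (-30.4546) = 64.85

64.85 dB


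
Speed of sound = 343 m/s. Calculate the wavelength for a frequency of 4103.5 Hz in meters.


Given values:
  c = 343 m/s, f = 4103.5 Hz
Formula: lambda = c / f
lambda = 343 / 4103.5
lambda = 0.0836

0.0836 m


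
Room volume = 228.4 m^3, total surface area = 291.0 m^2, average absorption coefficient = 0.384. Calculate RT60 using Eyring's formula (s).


Given values:
  V = 228.4 m^3, S = 291.0 m^2, alpha = 0.384
Formula: RT60 = 0.161 * V / (-S * ln(1 - alpha))
Compute ln(1 - 0.384) = ln(0.616) = -0.484508
Denominator: -291.0 * -0.484508 = 140.9918
Numerator: 0.161 * 228.4 = 36.7724
RT60 = 36.7724 / 140.9918 = 0.261

0.261 s


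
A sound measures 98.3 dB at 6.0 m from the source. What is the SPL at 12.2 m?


Given values:
  SPL1 = 98.3 dB, r1 = 6.0 m, r2 = 12.2 m
Formula: SPL2 = SPL1 - 20 * log10(r2 / r1)
Compute ratio: r2 / r1 = 12.2 / 6.0 = 2.0333
Compute log10: log10(2.0333) = 0.308201
Compute drop: 20 * 0.308201 = 6.164
SPL2 = 98.3 - 6.164 = 92.14

92.14 dB


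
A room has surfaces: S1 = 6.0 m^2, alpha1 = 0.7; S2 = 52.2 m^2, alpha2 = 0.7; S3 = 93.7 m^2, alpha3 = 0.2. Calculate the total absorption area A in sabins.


Given surfaces:
  Surface 1: 6.0 * 0.7 = 4.2
  Surface 2: 52.2 * 0.7 = 36.54
  Surface 3: 93.7 * 0.2 = 18.74
Formula: A = sum(Si * alpha_i)
A = 4.2 + 36.54 + 18.74
A = 59.48

59.48 sabins


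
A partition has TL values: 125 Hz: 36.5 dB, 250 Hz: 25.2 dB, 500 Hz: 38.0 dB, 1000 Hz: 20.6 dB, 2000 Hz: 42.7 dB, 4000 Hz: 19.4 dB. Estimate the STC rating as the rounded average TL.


Given TL values at each frequency:
  125 Hz: 36.5 dB
  250 Hz: 25.2 dB
  500 Hz: 38.0 dB
  1000 Hz: 20.6 dB
  2000 Hz: 42.7 dB
  4000 Hz: 19.4 dB
Formula: STC ~ round(average of TL values)
Sum = 36.5 + 25.2 + 38.0 + 20.6 + 42.7 + 19.4 = 182.4
Average = 182.4 / 6 = 30.4
Rounded: 30

30


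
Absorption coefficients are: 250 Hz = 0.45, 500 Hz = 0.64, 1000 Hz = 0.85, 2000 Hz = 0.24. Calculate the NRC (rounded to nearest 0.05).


Given values:
  a_250 = 0.45, a_500 = 0.64
  a_1000 = 0.85, a_2000 = 0.24
Formula: NRC = (a250 + a500 + a1000 + a2000) / 4
Sum = 0.45 + 0.64 + 0.85 + 0.24 = 2.18
NRC = 2.18 / 4 = 0.545
Rounded to nearest 0.05: 0.55

0.55


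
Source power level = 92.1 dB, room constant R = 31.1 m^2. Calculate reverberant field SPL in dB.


Given values:
  Lw = 92.1 dB, R = 31.1 m^2
Formula: SPL = Lw + 10 * log10(4 / R)
Compute 4 / R = 4 / 31.1 = 0.128617
Compute 10 * log10(0.128617) = -8.907
SPL = 92.1 + (-8.907) = 83.19

83.19 dB


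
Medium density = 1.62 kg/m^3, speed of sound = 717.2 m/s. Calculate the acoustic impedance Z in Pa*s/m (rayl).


Given values:
  rho = 1.62 kg/m^3
  c = 717.2 m/s
Formula: Z = rho * c
Z = 1.62 * 717.2
Z = 1161.86

1161.86 rayl


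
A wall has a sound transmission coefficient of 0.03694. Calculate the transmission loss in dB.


Given values:
  tau = 0.03694
Formula: TL = 10 * log10(1 / tau)
Compute 1 / tau = 1 / 0.03694 = 27.0709
Compute log10(27.0709) = 1.432503
TL = 10 * 1.432503 = 14.33

14.33 dB


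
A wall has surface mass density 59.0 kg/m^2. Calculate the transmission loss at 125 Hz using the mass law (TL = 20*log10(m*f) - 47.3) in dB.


Given values:
  m = 59.0 kg/m^2, f = 125 Hz
Formula: TL = 20 * log10(m * f) - 47.3
Compute m * f = 59.0 * 125 = 7375.0
Compute log10(7375.0) = 3.867762
Compute 20 * 3.867762 = 77.3552
TL = 77.3552 - 47.3 = 30.06

30.06 dB


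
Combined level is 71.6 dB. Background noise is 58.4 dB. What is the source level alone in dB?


Given values:
  L_total = 71.6 dB, L_bg = 58.4 dB
Formula: L_source = 10 * log10(10^(L_total/10) - 10^(L_bg/10))
Convert to linear:
  10^(71.6/10) = 14454397.7075
  10^(58.4/10) = 691830.9709
Difference: 14454397.7075 - 691830.9709 = 13762566.7366
L_source = 10 * log10(13762566.7366) = 71.39

71.39 dB


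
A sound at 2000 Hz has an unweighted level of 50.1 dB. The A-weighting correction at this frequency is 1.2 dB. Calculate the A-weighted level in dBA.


Given values:
  SPL = 50.1 dB
  A-weighting at 2000 Hz = 1.2 dB
Formula: L_A = SPL + A_weight
L_A = 50.1 + (1.2)
L_A = 51.3

51.3 dBA


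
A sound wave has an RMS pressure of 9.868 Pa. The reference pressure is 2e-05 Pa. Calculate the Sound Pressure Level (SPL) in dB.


Given values:
  p = 9.868 Pa
  p_ref = 2e-05 Pa
Formula: SPL = 20 * log10(p / p_ref)
Compute ratio: p / p_ref = 9.868 / 2e-05 = 493400
Compute log10: log10(493400) = 5.693199
Multiply: SPL = 20 * 5.693199 = 113.86

113.86 dB


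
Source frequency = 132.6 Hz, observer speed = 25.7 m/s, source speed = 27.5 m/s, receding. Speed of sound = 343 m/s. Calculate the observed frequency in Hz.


Given values:
  f_s = 132.6 Hz, v_o = 25.7 m/s, v_s = 27.5 m/s
  Direction: receding
Formula: f_o = f_s * (c - v_o) / (c + v_s)
Numerator: c - v_o = 343 - 25.7 = 317.3
Denominator: c + v_s = 343 + 27.5 = 370.5
f_o = 132.6 * 317.3 / 370.5 = 113.56

113.56 Hz


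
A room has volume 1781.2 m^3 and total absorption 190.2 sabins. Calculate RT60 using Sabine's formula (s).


Given values:
  V = 1781.2 m^3
  A = 190.2 sabins
Formula: RT60 = 0.161 * V / A
Numerator: 0.161 * 1781.2 = 286.7732
RT60 = 286.7732 / 190.2 = 1.508

1.508 s


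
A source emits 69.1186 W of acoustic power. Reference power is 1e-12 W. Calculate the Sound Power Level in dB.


Given values:
  W = 69.1186 W
  W_ref = 1e-12 W
Formula: SWL = 10 * log10(W / W_ref)
Compute ratio: W / W_ref = 69118600000000
Compute log10: log10(69118600000000) = 13.839595
Multiply: SWL = 10 * 13.839595 = 138.4

138.4 dB


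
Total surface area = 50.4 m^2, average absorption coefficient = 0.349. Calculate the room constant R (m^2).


Given values:
  S = 50.4 m^2, alpha = 0.349
Formula: R = S * alpha / (1 - alpha)
Numerator: 50.4 * 0.349 = 17.5896
Denominator: 1 - 0.349 = 0.651
R = 17.5896 / 0.651 = 27.02

27.02 m^2


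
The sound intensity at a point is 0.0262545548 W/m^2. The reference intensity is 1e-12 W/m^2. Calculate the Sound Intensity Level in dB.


Given values:
  I = 0.0262545548 W/m^2
  I_ref = 1e-12 W/m^2
Formula: SIL = 10 * log10(I / I_ref)
Compute ratio: I / I_ref = 26254554800
Compute log10: log10(26254554800) = 10.419205
Multiply: SIL = 10 * 10.419205 = 104.19

104.19 dB


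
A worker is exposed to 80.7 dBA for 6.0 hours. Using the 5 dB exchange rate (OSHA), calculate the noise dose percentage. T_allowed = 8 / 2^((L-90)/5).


Given values:
  L = 80.7 dBA, T = 6.0 hours
Formula: T_allowed = 8 / 2^((L - 90) / 5)
Compute exponent: (80.7 - 90) / 5 = -1.86
Compute 2^(-1.86) = 0.275476
T_allowed = 8 / 0.275476 = 29.040642 hours
Dose = (T / T_allowed) * 100
Dose = (6.0 / 29.040642) * 100 = 20.66

20.66 %


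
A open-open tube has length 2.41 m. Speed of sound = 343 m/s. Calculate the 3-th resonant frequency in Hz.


Given values:
  Tube type: open-open, L = 2.41 m, c = 343 m/s, n = 3
Formula: f_n = n * c / (2 * L)
Compute 2 * L = 2 * 2.41 = 4.82
f = 3 * 343 / 4.82
f = 213.49

213.49 Hz


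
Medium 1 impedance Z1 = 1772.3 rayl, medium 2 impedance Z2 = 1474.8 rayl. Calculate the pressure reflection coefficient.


Given values:
  Z1 = 1772.3 rayl, Z2 = 1474.8 rayl
Formula: R = (Z2 - Z1) / (Z2 + Z1)
Numerator: Z2 - Z1 = 1474.8 - 1772.3 = -297.5
Denominator: Z2 + Z1 = 1474.8 + 1772.3 = 3247.1
R = -297.5 / 3247.1 = -0.0916

-0.0916


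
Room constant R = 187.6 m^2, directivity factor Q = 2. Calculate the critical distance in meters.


Given values:
  R = 187.6 m^2, Q = 2
Formula: d_c = 0.141 * sqrt(Q * R)
Compute Q * R = 2 * 187.6 = 375.2
Compute sqrt(375.2) = 19.3701
d_c = 0.141 * 19.3701 = 2.731

2.731 m


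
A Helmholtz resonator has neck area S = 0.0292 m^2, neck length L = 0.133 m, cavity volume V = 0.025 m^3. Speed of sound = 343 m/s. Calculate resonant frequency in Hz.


Given values:
  S = 0.0292 m^2, L = 0.133 m, V = 0.025 m^3, c = 343 m/s
Formula: f = (c / (2*pi)) * sqrt(S / (V * L))
Compute V * L = 0.025 * 0.133 = 0.003325
Compute S / (V * L) = 0.0292 / 0.003325 = 8.782
Compute sqrt(8.782) = 2.963444
Compute c / (2*pi) = 343 / 6.283185 = 54.590148
f = 54.590148 * 2.963444 = 161.77

161.77 Hz


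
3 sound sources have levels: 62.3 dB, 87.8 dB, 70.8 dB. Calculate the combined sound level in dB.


Formula: L_total = 10 * log10( sum(10^(Li/10)) )
  Source 1: 10^(62.3/10) = 1698243.6525
  Source 2: 10^(87.8/10) = 602559586.0744
  Source 3: 10^(70.8/10) = 12022644.3462
Sum of linear values = 616280474.0731
L_total = 10 * log10(616280474.0731) = 87.9

87.9 dB


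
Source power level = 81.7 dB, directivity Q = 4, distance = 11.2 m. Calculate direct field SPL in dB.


Given values:
  Lw = 81.7 dB, Q = 4, r = 11.2 m
Formula: SPL = Lw + 10 * log10(Q / (4 * pi * r^2))
Compute 4 * pi * r^2 = 4 * pi * 11.2^2 = 1576.3255
Compute Q / denom = 4 / 1576.3255 = 0.00253755
Compute 10 * log10(0.00253755) = -25.9559
SPL = 81.7 + (-25.9559) = 55.74

55.74 dB


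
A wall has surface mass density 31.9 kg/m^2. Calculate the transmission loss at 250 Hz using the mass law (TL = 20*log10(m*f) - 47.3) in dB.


Given values:
  m = 31.9 kg/m^2, f = 250 Hz
Formula: TL = 20 * log10(m * f) - 47.3
Compute m * f = 31.9 * 250 = 7975.0
Compute log10(7975.0) = 3.901731
Compute 20 * 3.901731 = 78.0346
TL = 78.0346 - 47.3 = 30.73

30.73 dB


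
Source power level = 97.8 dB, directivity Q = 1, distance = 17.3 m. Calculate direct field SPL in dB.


Given values:
  Lw = 97.8 dB, Q = 1, r = 17.3 m
Formula: SPL = Lw + 10 * log10(Q / (4 * pi * r^2))
Compute 4 * pi * r^2 = 4 * pi * 17.3^2 = 3760.9891
Compute Q / denom = 1 / 3760.9891 = 0.00026589
Compute 10 * log10(0.00026589) = -35.753
SPL = 97.8 + (-35.753) = 62.05

62.05 dB


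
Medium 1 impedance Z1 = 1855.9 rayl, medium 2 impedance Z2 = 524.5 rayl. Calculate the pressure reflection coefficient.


Given values:
  Z1 = 1855.9 rayl, Z2 = 524.5 rayl
Formula: R = (Z2 - Z1) / (Z2 + Z1)
Numerator: Z2 - Z1 = 524.5 - 1855.9 = -1331.4
Denominator: Z2 + Z1 = 524.5 + 1855.9 = 2380.4
R = -1331.4 / 2380.4 = -0.5593

-0.5593


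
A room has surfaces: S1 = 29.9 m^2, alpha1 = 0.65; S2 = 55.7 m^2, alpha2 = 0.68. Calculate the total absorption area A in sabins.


Given surfaces:
  Surface 1: 29.9 * 0.65 = 19.435
  Surface 2: 55.7 * 0.68 = 37.876
Formula: A = sum(Si * alpha_i)
A = 19.435 + 37.876
A = 57.31

57.31 sabins


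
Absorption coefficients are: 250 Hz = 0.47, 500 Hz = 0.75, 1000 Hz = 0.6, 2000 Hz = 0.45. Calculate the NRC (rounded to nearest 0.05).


Given values:
  a_250 = 0.47, a_500 = 0.75
  a_1000 = 0.6, a_2000 = 0.45
Formula: NRC = (a250 + a500 + a1000 + a2000) / 4
Sum = 0.47 + 0.75 + 0.6 + 0.45 = 2.27
NRC = 2.27 / 4 = 0.5675
Rounded to nearest 0.05: 0.55

0.55


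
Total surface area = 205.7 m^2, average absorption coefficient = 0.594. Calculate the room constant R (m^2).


Given values:
  S = 205.7 m^2, alpha = 0.594
Formula: R = S * alpha / (1 - alpha)
Numerator: 205.7 * 0.594 = 122.1858
Denominator: 1 - 0.594 = 0.406
R = 122.1858 / 0.406 = 300.95

300.95 m^2


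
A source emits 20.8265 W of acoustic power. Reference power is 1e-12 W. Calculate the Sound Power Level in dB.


Given values:
  W = 20.8265 W
  W_ref = 1e-12 W
Formula: SWL = 10 * log10(W / W_ref)
Compute ratio: W / W_ref = 20826500000000
Compute log10: log10(20826500000000) = 13.318616
Multiply: SWL = 10 * 13.318616 = 133.19

133.19 dB


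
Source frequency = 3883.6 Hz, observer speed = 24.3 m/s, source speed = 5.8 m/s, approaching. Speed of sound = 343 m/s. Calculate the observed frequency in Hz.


Given values:
  f_s = 3883.6 Hz, v_o = 24.3 m/s, v_s = 5.8 m/s
  Direction: approaching
Formula: f_o = f_s * (c + v_o) / (c - v_s)
Numerator: c + v_o = 343 + 24.3 = 367.3
Denominator: c - v_s = 343 - 5.8 = 337.2
f_o = 3883.6 * 367.3 / 337.2 = 4230.27

4230.27 Hz


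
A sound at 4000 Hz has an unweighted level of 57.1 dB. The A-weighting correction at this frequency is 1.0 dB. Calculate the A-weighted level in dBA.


Given values:
  SPL = 57.1 dB
  A-weighting at 4000 Hz = 1.0 dB
Formula: L_A = SPL + A_weight
L_A = 57.1 + (1.0)
L_A = 58.1

58.1 dBA


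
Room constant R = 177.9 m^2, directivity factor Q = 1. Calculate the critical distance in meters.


Given values:
  R = 177.9 m^2, Q = 1
Formula: d_c = 0.141 * sqrt(Q * R)
Compute Q * R = 1 * 177.9 = 177.9
Compute sqrt(177.9) = 13.3379
d_c = 0.141 * 13.3379 = 1.881

1.881 m


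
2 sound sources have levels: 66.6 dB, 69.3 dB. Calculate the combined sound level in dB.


Formula: L_total = 10 * log10( sum(10^(Li/10)) )
  Source 1: 10^(66.6/10) = 4570881.8961
  Source 2: 10^(69.3/10) = 8511380.382
Sum of linear values = 13082262.2781
L_total = 10 * log10(13082262.2781) = 71.17

71.17 dB


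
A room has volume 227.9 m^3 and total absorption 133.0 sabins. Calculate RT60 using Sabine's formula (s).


Given values:
  V = 227.9 m^3
  A = 133.0 sabins
Formula: RT60 = 0.161 * V / A
Numerator: 0.161 * 227.9 = 36.6919
RT60 = 36.6919 / 133.0 = 0.276

0.276 s


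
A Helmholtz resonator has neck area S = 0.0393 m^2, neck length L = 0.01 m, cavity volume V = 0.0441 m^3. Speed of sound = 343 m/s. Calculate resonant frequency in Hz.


Given values:
  S = 0.0393 m^2, L = 0.01 m, V = 0.0441 m^3, c = 343 m/s
Formula: f = (c / (2*pi)) * sqrt(S / (V * L))
Compute V * L = 0.0441 * 0.01 = 0.000441
Compute S / (V * L) = 0.0393 / 0.000441 = 89.1156
Compute sqrt(89.1156) = 9.440106
Compute c / (2*pi) = 343 / 6.283185 = 54.590148
f = 54.590148 * 9.440106 = 515.34

515.34 Hz


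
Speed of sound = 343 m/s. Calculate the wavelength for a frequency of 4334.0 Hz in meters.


Given values:
  c = 343 m/s, f = 4334.0 Hz
Formula: lambda = c / f
lambda = 343 / 4334.0
lambda = 0.0791

0.0791 m


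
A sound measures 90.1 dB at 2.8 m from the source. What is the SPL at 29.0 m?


Given values:
  SPL1 = 90.1 dB, r1 = 2.8 m, r2 = 29.0 m
Formula: SPL2 = SPL1 - 20 * log10(r2 / r1)
Compute ratio: r2 / r1 = 29.0 / 2.8 = 10.3571
Compute log10: log10(10.3571) = 1.015238
Compute drop: 20 * 1.015238 = 20.3048
SPL2 = 90.1 - 20.3048 = 69.8

69.8 dB


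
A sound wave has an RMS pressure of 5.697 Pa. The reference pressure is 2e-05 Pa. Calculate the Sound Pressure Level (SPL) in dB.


Given values:
  p = 5.697 Pa
  p_ref = 2e-05 Pa
Formula: SPL = 20 * log10(p / p_ref)
Compute ratio: p / p_ref = 5.697 / 2e-05 = 284850
Compute log10: log10(284850) = 5.454616
Multiply: SPL = 20 * 5.454616 = 109.09

109.09 dB


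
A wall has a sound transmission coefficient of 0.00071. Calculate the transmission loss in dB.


Given values:
  tau = 0.00071
Formula: TL = 10 * log10(1 / tau)
Compute 1 / tau = 1 / 0.00071 = 1408.4507
Compute log10(1408.4507) = 3.148742
TL = 10 * 3.148742 = 31.49

31.49 dB


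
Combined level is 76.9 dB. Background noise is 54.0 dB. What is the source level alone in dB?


Given values:
  L_total = 76.9 dB, L_bg = 54.0 dB
Formula: L_source = 10 * log10(10^(L_total/10) - 10^(L_bg/10))
Convert to linear:
  10^(76.9/10) = 48977881.9368
  10^(54.0/10) = 251188.6432
Difference: 48977881.9368 - 251188.6432 = 48726693.2936
L_source = 10 * log10(48726693.2936) = 76.88

76.88 dB


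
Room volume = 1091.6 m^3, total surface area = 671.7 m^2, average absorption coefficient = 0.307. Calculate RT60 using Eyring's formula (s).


Given values:
  V = 1091.6 m^3, S = 671.7 m^2, alpha = 0.307
Formula: RT60 = 0.161 * V / (-S * ln(1 - alpha))
Compute ln(1 - 0.307) = ln(0.693) = -0.366725
Denominator: -671.7 * -0.366725 = 246.3292
Numerator: 0.161 * 1091.6 = 175.7476
RT60 = 175.7476 / 246.3292 = 0.713

0.713 s


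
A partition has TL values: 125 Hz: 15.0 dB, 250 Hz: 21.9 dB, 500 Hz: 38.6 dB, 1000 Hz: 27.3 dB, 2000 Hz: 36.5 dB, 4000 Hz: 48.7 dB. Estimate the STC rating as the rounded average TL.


Given TL values at each frequency:
  125 Hz: 15.0 dB
  250 Hz: 21.9 dB
  500 Hz: 38.6 dB
  1000 Hz: 27.3 dB
  2000 Hz: 36.5 dB
  4000 Hz: 48.7 dB
Formula: STC ~ round(average of TL values)
Sum = 15.0 + 21.9 + 38.6 + 27.3 + 36.5 + 48.7 = 188.0
Average = 188.0 / 6 = 31.33
Rounded: 31

31


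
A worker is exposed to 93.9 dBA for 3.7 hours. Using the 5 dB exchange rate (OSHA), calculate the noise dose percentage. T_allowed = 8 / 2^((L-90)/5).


Given values:
  L = 93.9 dBA, T = 3.7 hours
Formula: T_allowed = 8 / 2^((L - 90) / 5)
Compute exponent: (93.9 - 90) / 5 = 0.78
Compute 2^(0.78) = 1.717131
T_allowed = 8 / 1.717131 = 4.658934 hours
Dose = (T / T_allowed) * 100
Dose = (3.7 / 4.658934) * 100 = 79.42

79.42 %


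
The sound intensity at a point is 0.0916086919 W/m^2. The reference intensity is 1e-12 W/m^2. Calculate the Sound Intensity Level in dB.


Given values:
  I = 0.0916086919 W/m^2
  I_ref = 1e-12 W/m^2
Formula: SIL = 10 * log10(I / I_ref)
Compute ratio: I / I_ref = 91608691900
Compute log10: log10(91608691900) = 10.961937
Multiply: SIL = 10 * 10.961937 = 109.62

109.62 dB


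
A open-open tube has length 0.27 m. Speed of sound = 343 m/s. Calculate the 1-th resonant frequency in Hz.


Given values:
  Tube type: open-open, L = 0.27 m, c = 343 m/s, n = 1
Formula: f_n = n * c / (2 * L)
Compute 2 * L = 2 * 0.27 = 0.54
f = 1 * 343 / 0.54
f = 635.19

635.19 Hz


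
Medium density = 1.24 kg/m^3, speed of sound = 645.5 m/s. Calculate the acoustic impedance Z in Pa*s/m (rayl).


Given values:
  rho = 1.24 kg/m^3
  c = 645.5 m/s
Formula: Z = rho * c
Z = 1.24 * 645.5
Z = 800.42

800.42 rayl


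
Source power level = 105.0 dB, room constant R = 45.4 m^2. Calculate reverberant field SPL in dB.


Given values:
  Lw = 105.0 dB, R = 45.4 m^2
Formula: SPL = Lw + 10 * log10(4 / R)
Compute 4 / R = 4 / 45.4 = 0.088106
Compute 10 * log10(0.088106) = -10.5499
SPL = 105.0 + (-10.5499) = 94.45

94.45 dB


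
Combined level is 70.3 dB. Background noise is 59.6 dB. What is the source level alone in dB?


Given values:
  L_total = 70.3 dB, L_bg = 59.6 dB
Formula: L_source = 10 * log10(10^(L_total/10) - 10^(L_bg/10))
Convert to linear:
  10^(70.3/10) = 10715193.0524
  10^(59.6/10) = 912010.8394
Difference: 10715193.0524 - 912010.8394 = 9803182.213
L_source = 10 * log10(9803182.213) = 69.91

69.91 dB


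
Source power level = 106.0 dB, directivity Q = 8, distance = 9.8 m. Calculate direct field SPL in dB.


Given values:
  Lw = 106.0 dB, Q = 8, r = 9.8 m
Formula: SPL = Lw + 10 * log10(Q / (4 * pi * r^2))
Compute 4 * pi * r^2 = 4 * pi * 9.8^2 = 1206.8742
Compute Q / denom = 8 / 1206.8742 = 0.00662869
Compute 10 * log10(0.00662869) = -21.7857
SPL = 106.0 + (-21.7857) = 84.21

84.21 dB


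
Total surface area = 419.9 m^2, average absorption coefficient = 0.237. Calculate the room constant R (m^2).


Given values:
  S = 419.9 m^2, alpha = 0.237
Formula: R = S * alpha / (1 - alpha)
Numerator: 419.9 * 0.237 = 99.5163
Denominator: 1 - 0.237 = 0.763
R = 99.5163 / 0.763 = 130.43

130.43 m^2


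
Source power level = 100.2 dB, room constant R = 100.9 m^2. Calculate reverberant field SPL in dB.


Given values:
  Lw = 100.2 dB, R = 100.9 m^2
Formula: SPL = Lw + 10 * log10(4 / R)
Compute 4 / R = 4 / 100.9 = 0.039643
Compute 10 * log10(0.039643) = -14.0183
SPL = 100.2 + (-14.0183) = 86.18

86.18 dB


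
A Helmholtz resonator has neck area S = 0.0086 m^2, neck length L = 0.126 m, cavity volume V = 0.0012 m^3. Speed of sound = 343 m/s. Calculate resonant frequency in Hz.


Given values:
  S = 0.0086 m^2, L = 0.126 m, V = 0.0012 m^3, c = 343 m/s
Formula: f = (c / (2*pi)) * sqrt(S / (V * L))
Compute V * L = 0.0012 * 0.126 = 0.0001512
Compute S / (V * L) = 0.0086 / 0.0001512 = 56.8783
Compute sqrt(56.8783) = 7.54177
Compute c / (2*pi) = 343 / 6.283185 = 54.590148
f = 54.590148 * 7.54177 = 411.71

411.71 Hz


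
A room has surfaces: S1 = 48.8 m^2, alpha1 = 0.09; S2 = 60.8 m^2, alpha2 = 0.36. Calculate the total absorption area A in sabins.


Given surfaces:
  Surface 1: 48.8 * 0.09 = 4.392
  Surface 2: 60.8 * 0.36 = 21.888
Formula: A = sum(Si * alpha_i)
A = 4.392 + 21.888
A = 26.28

26.28 sabins


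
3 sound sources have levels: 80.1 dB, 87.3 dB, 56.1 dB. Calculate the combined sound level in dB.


Formula: L_total = 10 * log10( sum(10^(Li/10)) )
  Source 1: 10^(80.1/10) = 102329299.2281
  Source 2: 10^(87.3/10) = 537031796.3703
  Source 3: 10^(56.1/10) = 407380.2778
Sum of linear values = 639768475.8762
L_total = 10 * log10(639768475.8762) = 88.06

88.06 dB


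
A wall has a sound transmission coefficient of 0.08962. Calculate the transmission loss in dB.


Given values:
  tau = 0.08962
Formula: TL = 10 * log10(1 / tau)
Compute 1 / tau = 1 / 0.08962 = 11.1582
Compute log10(11.1582) = 1.047594
TL = 10 * 1.047594 = 10.48

10.48 dB


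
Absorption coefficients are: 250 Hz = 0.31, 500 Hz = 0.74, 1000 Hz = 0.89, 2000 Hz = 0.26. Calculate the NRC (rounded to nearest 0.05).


Given values:
  a_250 = 0.31, a_500 = 0.74
  a_1000 = 0.89, a_2000 = 0.26
Formula: NRC = (a250 + a500 + a1000 + a2000) / 4
Sum = 0.31 + 0.74 + 0.89 + 0.26 = 2.2
NRC = 2.2 / 4 = 0.55
Rounded to nearest 0.05: 0.55

0.55


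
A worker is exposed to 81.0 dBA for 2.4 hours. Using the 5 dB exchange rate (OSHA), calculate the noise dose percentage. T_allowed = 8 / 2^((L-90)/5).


Given values:
  L = 81.0 dBA, T = 2.4 hours
Formula: T_allowed = 8 / 2^((L - 90) / 5)
Compute exponent: (81.0 - 90) / 5 = -1.8
Compute 2^(-1.8) = 0.287175
T_allowed = 8 / 0.287175 = 27.857578 hours
Dose = (T / T_allowed) * 100
Dose = (2.4 / 27.857578) * 100 = 8.62

8.62 %


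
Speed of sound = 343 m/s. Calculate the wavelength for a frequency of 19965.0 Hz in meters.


Given values:
  c = 343 m/s, f = 19965.0 Hz
Formula: lambda = c / f
lambda = 343 / 19965.0
lambda = 0.0172

0.0172 m


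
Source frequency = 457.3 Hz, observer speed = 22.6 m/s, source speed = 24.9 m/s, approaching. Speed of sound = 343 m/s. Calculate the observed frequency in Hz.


Given values:
  f_s = 457.3 Hz, v_o = 22.6 m/s, v_s = 24.9 m/s
  Direction: approaching
Formula: f_o = f_s * (c + v_o) / (c - v_s)
Numerator: c + v_o = 343 + 22.6 = 365.6
Denominator: c - v_s = 343 - 24.9 = 318.1
f_o = 457.3 * 365.6 / 318.1 = 525.59

525.59 Hz


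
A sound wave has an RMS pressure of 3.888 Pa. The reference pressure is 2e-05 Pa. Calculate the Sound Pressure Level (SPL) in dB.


Given values:
  p = 3.888 Pa
  p_ref = 2e-05 Pa
Formula: SPL = 20 * log10(p / p_ref)
Compute ratio: p / p_ref = 3.888 / 2e-05 = 194400
Compute log10: log10(194400) = 5.288696
Multiply: SPL = 20 * 5.288696 = 105.77

105.77 dB


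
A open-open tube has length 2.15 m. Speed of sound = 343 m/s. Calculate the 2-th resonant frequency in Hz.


Given values:
  Tube type: open-open, L = 2.15 m, c = 343 m/s, n = 2
Formula: f_n = n * c / (2 * L)
Compute 2 * L = 2 * 2.15 = 4.3
f = 2 * 343 / 4.3
f = 159.53

159.53 Hz


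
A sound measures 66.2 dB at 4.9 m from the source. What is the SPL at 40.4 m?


Given values:
  SPL1 = 66.2 dB, r1 = 4.9 m, r2 = 40.4 m
Formula: SPL2 = SPL1 - 20 * log10(r2 / r1)
Compute ratio: r2 / r1 = 40.4 / 4.9 = 8.2449
Compute log10: log10(8.2449) = 0.916185
Compute drop: 20 * 0.916185 = 18.3237
SPL2 = 66.2 - 18.3237 = 47.88

47.88 dB


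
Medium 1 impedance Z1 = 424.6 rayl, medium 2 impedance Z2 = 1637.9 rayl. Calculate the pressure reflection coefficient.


Given values:
  Z1 = 424.6 rayl, Z2 = 1637.9 rayl
Formula: R = (Z2 - Z1) / (Z2 + Z1)
Numerator: Z2 - Z1 = 1637.9 - 424.6 = 1213.3
Denominator: Z2 + Z1 = 1637.9 + 424.6 = 2062.5
R = 1213.3 / 2062.5 = 0.5883

0.5883


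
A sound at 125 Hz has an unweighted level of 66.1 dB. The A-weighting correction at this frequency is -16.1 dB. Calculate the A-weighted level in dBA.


Given values:
  SPL = 66.1 dB
  A-weighting at 125 Hz = -16.1 dB
Formula: L_A = SPL + A_weight
L_A = 66.1 + (-16.1)
L_A = 50.0

50.0 dBA


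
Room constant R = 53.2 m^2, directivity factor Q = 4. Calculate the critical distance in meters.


Given values:
  R = 53.2 m^2, Q = 4
Formula: d_c = 0.141 * sqrt(Q * R)
Compute Q * R = 4 * 53.2 = 212.8
Compute sqrt(212.8) = 14.5877
d_c = 0.141 * 14.5877 = 2.057

2.057 m


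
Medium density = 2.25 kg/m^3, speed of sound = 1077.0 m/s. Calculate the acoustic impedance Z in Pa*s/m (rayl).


Given values:
  rho = 2.25 kg/m^3
  c = 1077.0 m/s
Formula: Z = rho * c
Z = 2.25 * 1077.0
Z = 2423.25

2423.25 rayl


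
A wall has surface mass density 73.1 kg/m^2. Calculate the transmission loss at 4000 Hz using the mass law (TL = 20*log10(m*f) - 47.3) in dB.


Given values:
  m = 73.1 kg/m^2, f = 4000 Hz
Formula: TL = 20 * log10(m * f) - 47.3
Compute m * f = 73.1 * 4000 = 292400.0
Compute log10(292400.0) = 5.465977
Compute 20 * 5.465977 = 109.3195
TL = 109.3195 - 47.3 = 62.02

62.02 dB


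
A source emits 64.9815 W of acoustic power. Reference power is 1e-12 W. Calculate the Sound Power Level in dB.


Given values:
  W = 64.9815 W
  W_ref = 1e-12 W
Formula: SWL = 10 * log10(W / W_ref)
Compute ratio: W / W_ref = 64981500000000
Compute log10: log10(64981500000000) = 13.81279
Multiply: SWL = 10 * 13.81279 = 138.13

138.13 dB


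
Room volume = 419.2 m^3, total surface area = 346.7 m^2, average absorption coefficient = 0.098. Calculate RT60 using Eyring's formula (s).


Given values:
  V = 419.2 m^3, S = 346.7 m^2, alpha = 0.098
Formula: RT60 = 0.161 * V / (-S * ln(1 - alpha))
Compute ln(1 - 0.098) = ln(0.902) = -0.103141
Denominator: -346.7 * -0.103141 = 35.759
Numerator: 0.161 * 419.2 = 67.4912
RT60 = 67.4912 / 35.759 = 1.887

1.887 s


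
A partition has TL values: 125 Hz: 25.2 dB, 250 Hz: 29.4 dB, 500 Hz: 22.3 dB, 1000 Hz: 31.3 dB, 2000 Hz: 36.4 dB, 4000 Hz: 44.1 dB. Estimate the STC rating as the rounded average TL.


Given TL values at each frequency:
  125 Hz: 25.2 dB
  250 Hz: 29.4 dB
  500 Hz: 22.3 dB
  1000 Hz: 31.3 dB
  2000 Hz: 36.4 dB
  4000 Hz: 44.1 dB
Formula: STC ~ round(average of TL values)
Sum = 25.2 + 29.4 + 22.3 + 31.3 + 36.4 + 44.1 = 188.7
Average = 188.7 / 6 = 31.45
Rounded: 31

31


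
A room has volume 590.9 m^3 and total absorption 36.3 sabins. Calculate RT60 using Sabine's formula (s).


Given values:
  V = 590.9 m^3
  A = 36.3 sabins
Formula: RT60 = 0.161 * V / A
Numerator: 0.161 * 590.9 = 95.1349
RT60 = 95.1349 / 36.3 = 2.621

2.621 s


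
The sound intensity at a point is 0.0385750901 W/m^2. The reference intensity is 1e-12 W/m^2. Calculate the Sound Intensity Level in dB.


Given values:
  I = 0.0385750901 W/m^2
  I_ref = 1e-12 W/m^2
Formula: SIL = 10 * log10(I / I_ref)
Compute ratio: I / I_ref = 38575090100
Compute log10: log10(38575090100) = 10.586307
Multiply: SIL = 10 * 10.586307 = 105.86

105.86 dB


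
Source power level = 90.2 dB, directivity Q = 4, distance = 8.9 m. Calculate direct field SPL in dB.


Given values:
  Lw = 90.2 dB, Q = 4, r = 8.9 m
Formula: SPL = Lw + 10 * log10(Q / (4 * pi * r^2))
Compute 4 * pi * r^2 = 4 * pi * 8.9^2 = 995.3822
Compute Q / denom = 4 / 995.3822 = 0.00401856
Compute 10 * log10(0.00401856) = -23.9593
SPL = 90.2 + (-23.9593) = 66.24

66.24 dB
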